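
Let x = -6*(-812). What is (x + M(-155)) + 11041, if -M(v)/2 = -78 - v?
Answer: 15759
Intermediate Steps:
M(v) = 156 + 2*v (M(v) = -2*(-78 - v) = 156 + 2*v)
x = 4872
(x + M(-155)) + 11041 = (4872 + (156 + 2*(-155))) + 11041 = (4872 + (156 - 310)) + 11041 = (4872 - 154) + 11041 = 4718 + 11041 = 15759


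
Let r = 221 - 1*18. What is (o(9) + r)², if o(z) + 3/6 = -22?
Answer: 130321/4 ≈ 32580.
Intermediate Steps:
o(z) = -45/2 (o(z) = -½ - 22 = -45/2)
r = 203 (r = 221 - 18 = 203)
(o(9) + r)² = (-45/2 + 203)² = (361/2)² = 130321/4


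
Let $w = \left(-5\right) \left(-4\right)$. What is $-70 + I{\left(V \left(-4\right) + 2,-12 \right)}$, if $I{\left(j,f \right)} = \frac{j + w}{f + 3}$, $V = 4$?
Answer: $- \frac{212}{3} \approx -70.667$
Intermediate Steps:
$w = 20$
$I{\left(j,f \right)} = \frac{20 + j}{3 + f}$ ($I{\left(j,f \right)} = \frac{j + 20}{f + 3} = \frac{20 + j}{3 + f}$)
$-70 + I{\left(V \left(-4\right) + 2,-12 \right)} = -70 + \frac{20 + \left(4 \left(-4\right) + 2\right)}{3 - 12} = -70 + \frac{20 + \left(-16 + 2\right)}{-9} = -70 - \frac{20 - 14}{9} = -70 - \frac{2}{3} = - \frac{212}{3}$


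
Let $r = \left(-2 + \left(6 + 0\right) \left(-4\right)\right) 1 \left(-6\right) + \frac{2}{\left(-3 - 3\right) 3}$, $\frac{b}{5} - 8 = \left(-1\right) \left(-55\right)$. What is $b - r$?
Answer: $\frac{1432}{9} \approx 159.11$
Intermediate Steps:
$b = 315$ ($b = 40 + 5 \left(\left(-1\right) \left(-55\right)\right) = 40 + 5 \cdot 55 = 40 + 275 = 315$)
$r = \frac{1403}{9}$ ($r = \left(-2 + 6 \left(-4\right)\right) 1 \left(-6\right) + \frac{2}{\left(-6\right) 3} = \left(-2 - 24\right) 1 \left(-6\right) + \frac{2}{-18} = \left(-26\right) 1 \left(-6\right) + 2 \left(- \frac{1}{18}\right) = \left(-26\right) \left(-6\right) - \frac{1}{9} = 156 - \frac{1}{9} = \frac{1403}{9} \approx 155.89$)
$b - r = 315 - \frac{1403}{9} = \frac{1432}{9}$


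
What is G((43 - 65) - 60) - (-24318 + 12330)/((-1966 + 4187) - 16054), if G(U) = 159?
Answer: 243051/1537 ≈ 158.13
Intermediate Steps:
G((43 - 65) - 60) - (-24318 + 12330)/((-1966 + 4187) - 16054) = 159 - (-24318 + 12330)/((-1966 + 4187) - 16054) = 159 - (-11988)/(2221 - 16054) = 159 - (-11988)/(-13833) = 159 - (-11988)*(-1)/13833 = 159 - 1*1332/1537 = 159 - 1332/1537 = 243051/1537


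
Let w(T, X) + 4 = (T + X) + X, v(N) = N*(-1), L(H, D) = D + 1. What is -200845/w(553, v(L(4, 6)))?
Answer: -40169/107 ≈ -375.41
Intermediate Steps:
L(H, D) = 1 + D
v(N) = -N
w(T, X) = -4 + T + 2*X (w(T, X) = -4 + ((T + X) + X) = -4 + (T + 2*X) = -4 + T + 2*X)
-200845/w(553, v(L(4, 6))) = -200845/(-4 + 553 + 2*(-(1 + 6))) = -200845/(-4 + 553 + 2*(-1*7)) = -200845/(-4 + 553 + 2*(-7)) = -200845/(-4 + 553 - 14) = -200845/535 = -200845*1/535 = -40169/107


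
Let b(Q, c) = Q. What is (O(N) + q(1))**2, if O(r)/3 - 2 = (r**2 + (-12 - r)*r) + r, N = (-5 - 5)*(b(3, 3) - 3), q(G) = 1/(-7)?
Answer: 1681/49 ≈ 34.306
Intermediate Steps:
q(G) = -1/7
N = 0 (N = (-5 - 5)*(3 - 3) = -10*0 = 0)
O(r) = 6 + 3*r + 3*r**2 + 3*r*(-12 - r) (O(r) = 6 + 3*((r**2 + (-12 - r)*r) + r) = 6 + 3*((r**2 + r*(-12 - r)) + r) = 6 + 3*(r + r**2 + r*(-12 - r)) = 6 + (3*r + 3*r**2 + 3*r*(-12 - r)) = 6 + 3*r + 3*r**2 + 3*r*(-12 - r))
(O(N) + q(1))**2 = ((6 - 33*0) - 1/7)**2 = ((6 + 0) - 1/7)**2 = (6 - 1/7)**2 = (41/7)**2 = 1681/49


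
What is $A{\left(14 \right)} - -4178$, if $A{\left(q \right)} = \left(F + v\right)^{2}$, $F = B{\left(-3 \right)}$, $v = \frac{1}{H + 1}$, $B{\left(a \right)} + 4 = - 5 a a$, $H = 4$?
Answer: $\frac{163986}{25} \approx 6559.4$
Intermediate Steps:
$B{\left(a \right)} = -4 - 5 a^{2}$ ($B{\left(a \right)} = -4 + - 5 a a = -4 - 5 a^{2}$)
$v = \frac{1}{5}$ ($v = \frac{1}{4 + 1} = \frac{1}{5} \approx 0.2$)
$F = -49$ ($F = -4 - 5 \left(-3\right)^{2} = -4 - 45 = -49$)
$A{\left(q \right)} = \frac{59536}{25}$ ($A{\left(q \right)} = \left(-49 + \frac{1}{5}\right)^{2} = \left(- \frac{244}{5}\right)^{2} = \frac{59536}{25}$)
$A{\left(14 \right)} - -4178 = \frac{59536}{25} - -4178 = \frac{59536}{25} + 4178 = \frac{163986}{25}$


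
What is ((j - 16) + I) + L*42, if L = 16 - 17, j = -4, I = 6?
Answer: -56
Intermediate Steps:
L = -1
((j - 16) + I) + L*42 = ((-4 - 16) + 6) - 1*42 = (-20 + 6) - 42 = -14 - 42 = -56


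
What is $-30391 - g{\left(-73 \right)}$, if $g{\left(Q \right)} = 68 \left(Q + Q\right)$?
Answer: $-20463$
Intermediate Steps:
$g{\left(Q \right)} = 136 Q$ ($g{\left(Q \right)} = 68 \cdot 2 Q = 136 Q$)
$-30391 - g{\left(-73 \right)} = -30391 - 136 \left(-73\right) = -30391 - -9928 = -30391 + 9928 = -20463$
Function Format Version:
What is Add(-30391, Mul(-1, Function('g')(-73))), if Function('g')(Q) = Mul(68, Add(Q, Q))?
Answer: -20463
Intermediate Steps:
Function('g')(Q) = Mul(136, Q) (Function('g')(Q) = Mul(68, Mul(2, Q)) = Mul(136, Q))
Add(-30391, Mul(-1, Function('g')(-73))) = Add(-30391, Mul(-1, Mul(136, -73))) = Add(-30391, Mul(-1, -9928)) = Add(-30391, 9928) = -20463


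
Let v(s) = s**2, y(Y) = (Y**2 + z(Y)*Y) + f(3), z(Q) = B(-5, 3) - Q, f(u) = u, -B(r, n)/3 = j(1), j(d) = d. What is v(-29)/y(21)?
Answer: -841/60 ≈ -14.017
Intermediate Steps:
B(r, n) = -3 (B(r, n) = -3*1 = -3)
z(Q) = -3 - Q
y(Y) = 3 + Y**2 + Y*(-3 - Y) (y(Y) = (Y**2 + (-3 - Y)*Y) + 3 = (Y**2 + Y*(-3 - Y)) + 3 = 3 + Y**2 + Y*(-3 - Y))
v(-29)/y(21) = (-29)**2/(3 - 3*21) = 841/(3 - 63) = 841/(-60) = 841*(-1/60) = -841/60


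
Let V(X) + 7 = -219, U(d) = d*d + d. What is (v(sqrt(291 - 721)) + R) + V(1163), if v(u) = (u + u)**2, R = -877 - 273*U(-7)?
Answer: -14289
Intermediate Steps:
U(d) = d + d**2 (U(d) = d**2 + d = d + d**2)
V(X) = -226 (V(X) = -7 - 219 = -226)
R = -12343 (R = -877 - (-1911)*(1 - 7) = -877 - (-1911)*(-6) = -877 - 273*42 = -877 - 11466 = -12343)
v(u) = 4*u**2 (v(u) = (2*u)**2 = 4*u**2)
(v(sqrt(291 - 721)) + R) + V(1163) = (4*(sqrt(291 - 721))**2 - 12343) - 226 = (4*(sqrt(-430))**2 - 12343) - 226 = (4*(I*sqrt(430))**2 - 12343) - 226 = (4*(-430) - 12343) - 226 = (-1720 - 12343) - 226 = -14063 - 226 = -14289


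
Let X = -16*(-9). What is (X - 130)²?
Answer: 196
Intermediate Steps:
X = 144
(X - 130)² = (144 - 130)² = 14² = 196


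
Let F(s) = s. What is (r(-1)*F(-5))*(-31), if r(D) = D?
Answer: -155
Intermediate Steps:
(r(-1)*F(-5))*(-31) = -1*(-5)*(-31) = 5*(-31) = -155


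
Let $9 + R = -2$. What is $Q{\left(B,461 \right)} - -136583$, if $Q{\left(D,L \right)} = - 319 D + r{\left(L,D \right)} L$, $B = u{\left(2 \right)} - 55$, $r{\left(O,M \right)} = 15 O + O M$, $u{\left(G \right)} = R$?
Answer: $-10680934$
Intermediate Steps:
$R = -11$ ($R = -9 - 2 = -11$)
$u{\left(G \right)} = -11$
$r{\left(O,M \right)} = 15 O + M O$
$B = -66$ ($B = -11 - 55 = -66$)
$Q{\left(D,L \right)} = - 319 D + L^{2} \left(15 + D\right)$ ($Q{\left(D,L \right)} = - 319 D + L \left(15 + D\right) L = - 319 D + L^{2} \left(15 + D\right)$)
$Q{\left(B,461 \right)} - -136583 = \left(\left(-319\right) \left(-66\right) + 461^{2} \left(15 - 66\right)\right) - -136583 = \left(21054 + 212521 \left(-51\right)\right) + 136583 = \left(21054 - 10838571\right) + 136583 = -10817517 + 136583 = -10680934$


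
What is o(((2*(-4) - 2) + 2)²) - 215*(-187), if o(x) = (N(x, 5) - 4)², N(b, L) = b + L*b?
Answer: 184605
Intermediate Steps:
o(x) = (-4 + 6*x)² (o(x) = (x*(1 + 5) - 4)² = (x*6 - 4)² = (6*x - 4)² = (-4 + 6*x)²)
o(((2*(-4) - 2) + 2)²) - 215*(-187) = 4*(-2 + 3*((2*(-4) - 2) + 2)²)² - 215*(-187) = 4*(-2 + 3*((-8 - 2) + 2)²)² + 40205 = 4*(-2 + 3*(-10 + 2)²)² + 40205 = 4*(-2 + 3*(-8)²)² + 40205 = 4*(-2 + 3*64)² + 40205 = 4*(-2 + 192)² + 40205 = 4*190² + 40205 = 4*36100 + 40205 = 144400 + 40205 = 184605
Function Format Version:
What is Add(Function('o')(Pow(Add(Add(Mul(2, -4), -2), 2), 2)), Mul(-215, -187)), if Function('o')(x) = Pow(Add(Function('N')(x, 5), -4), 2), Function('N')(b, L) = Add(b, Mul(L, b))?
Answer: 184605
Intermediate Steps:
Function('o')(x) = Pow(Add(-4, Mul(6, x)), 2) (Function('o')(x) = Pow(Add(Mul(x, Add(1, 5)), -4), 2) = Pow(Add(Mul(x, 6), -4), 2) = Pow(Add(Mul(6, x), -4), 2) = Pow(Add(-4, Mul(6, x)), 2))
Add(Function('o')(Pow(Add(Add(Mul(2, -4), -2), 2), 2)), Mul(-215, -187)) = Add(Mul(4, Pow(Add(-2, Mul(3, Pow(Add(Add(Mul(2, -4), -2), 2), 2))), 2)), Mul(-215, -187)) = Add(Mul(4, Pow(Add(-2, Mul(3, Pow(Add(Add(-8, -2), 2), 2))), 2)), 40205) = Add(Mul(4, Pow(Add(-2, Mul(3, Pow(Add(-10, 2), 2))), 2)), 40205) = Add(Mul(4, Pow(Add(-2, Mul(3, Pow(-8, 2))), 2)), 40205) = Add(Mul(4, Pow(Add(-2, Mul(3, 64)), 2)), 40205) = Add(Mul(4, Pow(Add(-2, 192), 2)), 40205) = Add(Mul(4, Pow(190, 2)), 40205) = Add(Mul(4, 36100), 40205) = Add(144400, 40205) = 184605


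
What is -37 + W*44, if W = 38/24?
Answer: 98/3 ≈ 32.667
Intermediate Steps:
W = 19/12 (W = 38*(1/24) = 19/12 ≈ 1.5833)
-37 + W*44 = -37 + (19/12)*44 = -37 + 209/3 = 98/3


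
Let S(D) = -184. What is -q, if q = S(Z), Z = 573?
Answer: 184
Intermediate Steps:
q = -184
-q = -1*(-184) = 184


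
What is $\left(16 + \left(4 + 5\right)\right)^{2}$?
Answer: $625$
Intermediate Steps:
$\left(16 + \left(4 + 5\right)\right)^{2} = \left(16 + 9\right)^{2} = 25^{2} = 625$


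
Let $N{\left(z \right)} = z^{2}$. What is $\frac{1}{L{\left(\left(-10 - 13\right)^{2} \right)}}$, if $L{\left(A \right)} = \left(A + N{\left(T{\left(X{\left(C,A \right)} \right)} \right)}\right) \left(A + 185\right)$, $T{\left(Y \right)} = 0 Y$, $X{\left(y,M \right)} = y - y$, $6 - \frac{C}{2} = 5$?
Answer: $\frac{1}{377706} \approx 2.6476 \cdot 10^{-6}$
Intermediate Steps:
$C = 2$ ($C = 12 - 10 = 2$)
$X{\left(y,M \right)} = 0$
$T{\left(Y \right)} = 0$
$L{\left(A \right)} = A \left(185 + A\right)$ ($L{\left(A \right)} = \left(A + 0^{2}\right) \left(A + 185\right) = \left(A + 0\right) \left(185 + A\right) = A \left(185 + A\right)$)
$\frac{1}{L{\left(\left(-10 - 13\right)^{2} \right)}} = \frac{1}{\left(-10 - 13\right)^{2} \left(185 + \left(-10 - 13\right)^{2}\right)} = \frac{1}{\left(-23\right)^{2} \left(185 + \left(-23\right)^{2}\right)} = \frac{1}{529 \left(185 + 529\right)} = \frac{1}{529 \cdot 714} = \frac{1}{377706}$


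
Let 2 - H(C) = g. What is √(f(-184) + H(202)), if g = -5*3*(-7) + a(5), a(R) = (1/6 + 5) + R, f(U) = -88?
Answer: I*√7242/6 ≈ 14.183*I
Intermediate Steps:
a(R) = 31/6 + R (a(R) = (⅙ + 5) + R = 31/6 + R)
g = 691/6 (g = -5*3*(-7) + (31/6 + 5) = -15*(-7) + 61/6 = 105 + 61/6 = 691/6 ≈ 115.17)
H(C) = -679/6 (H(C) = 2 - 1*691/6 = 2 - 691/6 = -679/6)
√(f(-184) + H(202)) = √(-88 - 679/6) = √(-1207/6) = I*√7242/6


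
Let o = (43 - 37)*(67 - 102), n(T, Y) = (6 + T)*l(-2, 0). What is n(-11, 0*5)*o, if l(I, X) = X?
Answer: 0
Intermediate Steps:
n(T, Y) = 0 (n(T, Y) = (6 + T)*0 = 0)
o = -210 (o = 6*(-35) = -210)
n(-11, 0*5)*o = 0*(-210) = 0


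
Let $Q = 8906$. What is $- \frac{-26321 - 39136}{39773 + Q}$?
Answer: $\frac{65457}{48679} \approx 1.3447$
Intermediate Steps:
$- \frac{-26321 - 39136}{39773 + Q} = - \frac{-26321 - 39136}{39773 + 8906} = - \frac{-65457}{48679} = \left(-1\right) \left(- \frac{65457}{48679}\right) = \frac{65457}{48679}$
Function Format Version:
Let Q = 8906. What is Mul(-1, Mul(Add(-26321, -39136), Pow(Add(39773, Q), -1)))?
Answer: Rational(65457, 48679) ≈ 1.3447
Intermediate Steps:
Mul(-1, Mul(Add(-26321, -39136), Pow(Add(39773, Q), -1))) = Mul(-1, Mul(Add(-26321, -39136), Pow(Add(39773, 8906), -1))) = Mul(-1, Mul(-65457, Pow(48679, -1))) = Mul(-1, Mul(-65457, Rational(1, 48679))) = Mul(-1, Rational(-65457, 48679)) = Rational(65457, 48679)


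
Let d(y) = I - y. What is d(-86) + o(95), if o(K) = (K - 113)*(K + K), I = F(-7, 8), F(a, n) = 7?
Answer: -3327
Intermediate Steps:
I = 7
o(K) = 2*K*(-113 + K) (o(K) = (-113 + K)*(2*K) = 2*K*(-113 + K))
d(y) = 7 - y
d(-86) + o(95) = (7 - 1*(-86)) + 2*95*(-113 + 95) = (7 + 86) + 2*95*(-18) = 93 - 3420 = -3327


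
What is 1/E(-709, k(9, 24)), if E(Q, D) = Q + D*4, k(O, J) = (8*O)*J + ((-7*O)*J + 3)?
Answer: 1/167 ≈ 0.0059880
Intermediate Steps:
k(O, J) = 3 + J*O (k(O, J) = 8*J*O + (-7*J*O + 3) = 8*J*O + (3 - 7*J*O) = 3 + J*O)
E(Q, D) = Q + 4*D
1/E(-709, k(9, 24)) = 1/(-709 + 4*(3 + 24*9)) = 1/(-709 + 4*(3 + 216)) = 1/(-709 + 4*219) = 1/(-709 + 876) = 1/167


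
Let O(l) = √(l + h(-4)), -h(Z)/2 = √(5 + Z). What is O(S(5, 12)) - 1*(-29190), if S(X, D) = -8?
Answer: 29190 + I*√10 ≈ 29190.0 + 3.1623*I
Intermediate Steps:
h(Z) = -2*√(5 + Z)
O(l) = √(-2 + l) (O(l) = √(l - 2*√(5 - 4)) = √(l - 2*√1) = √(l - 2*1) = √(l - 2) = √(-2 + l))
O(S(5, 12)) - 1*(-29190) = √(-2 - 8) - 1*(-29190) = √(-10) + 29190 = I*√10 + 29190 = 29190 + I*√10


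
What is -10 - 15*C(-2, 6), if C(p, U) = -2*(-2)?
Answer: -70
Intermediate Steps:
C(p, U) = 4
-10 - 15*C(-2, 6) = -10 - 15*4 = -10 - 60 = -70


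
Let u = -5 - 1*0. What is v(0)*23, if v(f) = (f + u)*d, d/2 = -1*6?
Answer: 1380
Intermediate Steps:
d = -12 (d = 2*(-1*6) = 2*(-6) = -12)
u = -5 (u = -5 + 0 = -5)
v(f) = 60 - 12*f (v(f) = (f - 5)*(-12) = (-5 + f)*(-12) = 60 - 12*f)
v(0)*23 = (60 - 12*0)*23 = (60 + 0)*23 = 60*23 = 1380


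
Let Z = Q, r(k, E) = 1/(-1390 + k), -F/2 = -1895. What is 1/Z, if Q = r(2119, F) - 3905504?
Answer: -729/2847112415 ≈ -2.5605e-7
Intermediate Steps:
F = 3790 (F = -2*(-1895) = 3790)
Q = -2847112415/729 (Q = 1/(-1390 + 2119) - 3905504 = 1/729 - 3905504 = -2847112415/729 ≈ -3.9055e+6)
Z = -2847112415/729 ≈ -3.9055e+6
1/Z = 1/(-2847112415/729) = -729/2847112415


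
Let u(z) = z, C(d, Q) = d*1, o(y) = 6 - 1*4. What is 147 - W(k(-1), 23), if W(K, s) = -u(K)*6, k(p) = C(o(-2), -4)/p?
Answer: 135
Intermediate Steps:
o(y) = 2 (o(y) = 6 - 4 = 2)
C(d, Q) = d
k(p) = 2/p
W(K, s) = -6*K (W(K, s) = -K*6 = -6*K)
147 - W(k(-1), 23) = 147 - (-6)*2/(-1) = 147 - (-6)*2*(-1) = 147 - (-6)*(-2) = 147 - 1*12 = 147 - 12 = 135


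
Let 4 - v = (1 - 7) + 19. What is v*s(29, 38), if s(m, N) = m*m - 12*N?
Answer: -3465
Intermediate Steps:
s(m, N) = m² - 12*N
v = -9 (v = 4 - ((1 - 7) + 19) = 4 - (-6 + 19) = 4 - 1*13 = 4 - 13 = -9)
v*s(29, 38) = -9*(29² - 12*38) = -9*(841 - 456) = -9*385 = -3465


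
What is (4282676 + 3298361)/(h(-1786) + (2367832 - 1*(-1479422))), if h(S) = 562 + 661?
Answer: 7581037/3848477 ≈ 1.9699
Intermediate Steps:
h(S) = 1223
(4282676 + 3298361)/(h(-1786) + (2367832 - 1*(-1479422))) = (4282676 + 3298361)/(1223 + (2367832 - 1*(-1479422))) = 7581037/(1223 + (2367832 + 1479422)) = 7581037/(1223 + 3847254) = 7581037/3848477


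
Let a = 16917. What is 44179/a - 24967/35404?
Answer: 1141746577/598929468 ≈ 1.9063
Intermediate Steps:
44179/a - 24967/35404 = 44179/16917 - 24967/35404 = 1141746577/598929468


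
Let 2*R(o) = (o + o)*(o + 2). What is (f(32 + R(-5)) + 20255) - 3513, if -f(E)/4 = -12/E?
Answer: 786922/47 ≈ 16743.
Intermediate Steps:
R(o) = o*(2 + o) (R(o) = ((o + o)*(o + 2))/2 = ((2*o)*(2 + o))/2 = (2*o*(2 + o))/2 = o*(2 + o))
f(E) = 48/E (f(E) = -(-48)/E = 48/E)
(f(32 + R(-5)) + 20255) - 3513 = (48/(32 - 5*(2 - 5)) + 20255) - 3513 = (48/(32 - 5*(-3)) + 20255) - 3513 = (48/(32 + 15) + 20255) - 3513 = (48/47 + 20255) - 3513 = 952033/47 - 3513 = 786922/47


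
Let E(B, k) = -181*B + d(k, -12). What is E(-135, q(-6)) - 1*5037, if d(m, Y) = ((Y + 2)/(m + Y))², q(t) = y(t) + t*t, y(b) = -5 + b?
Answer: 3278362/169 ≈ 19399.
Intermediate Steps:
q(t) = -5 + t + t² (q(t) = (-5 + t) + t*t = (-5 + t) + t² = -5 + t + t²)
d(m, Y) = (2 + Y)²/(Y + m)² (d(m, Y) = ((2 + Y)/(Y + m))² = (2 + Y)²/(Y + m)²)
E(B, k) = -181*B + 100/(-12 + k)² (E(B, k) = -181*B + (2 - 12)²/(-12 + k)² = -181*B + (-10)²/(-12 + k)² = -181*B + 100/(-12 + k)²)
E(-135, q(-6)) - 1*5037 = (-181*(-135) + 100/(-12 + (-5 - 6 + (-6)²))²) - 1*5037 = (24435 + 100/(-12 + (-5 - 6 + 36))²) - 5037 = (24435 + 100/(-12 + 25)²) - 5037 = (24435 + 100/13²) - 5037 = (24435 + 100*(1/169)) - 5037 = (24435 + 100/169) - 5037 = 4129615/169 - 5037 = 3278362/169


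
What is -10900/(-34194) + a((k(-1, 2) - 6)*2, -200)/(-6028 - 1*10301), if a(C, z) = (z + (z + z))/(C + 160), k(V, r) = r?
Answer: 564050075/1768120449 ≈ 0.31901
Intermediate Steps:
a(C, z) = 3*z/(160 + C) (a(C, z) = (z + 2*z)/(160 + C) = (3*z)/(160 + C) = 3*z/(160 + C))
-10900/(-34194) + a((k(-1, 2) - 6)*2, -200)/(-6028 - 1*10301) = -10900/(-34194) + (3*(-200)/(160 + (2 - 6)*2))/(-6028 - 1*10301) = -10900*(-1/34194) + (3*(-200)/(160 - 4*2))/(-6028 - 10301) = 5450/17097 + (3*(-200)/(160 - 8))/(-16329) = 5450/17097 + (3*(-200)/152)*(-1/16329) = 5450/17097 + (3*(-200)*(1/152))*(-1/16329) = 5450/17097 - 75/19*(-1/16329) = 5450/17097 + 25/103417 = 564050075/1768120449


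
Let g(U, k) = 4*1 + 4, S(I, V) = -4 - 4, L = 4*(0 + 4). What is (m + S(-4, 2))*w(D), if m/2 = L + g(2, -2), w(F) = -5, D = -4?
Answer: -200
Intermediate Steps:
L = 16 (L = 4*4 = 16)
S(I, V) = -8
g(U, k) = 8 (g(U, k) = 4 + 4 = 8)
m = 48 (m = 2*(16 + 8) = 2*24 = 48)
(m + S(-4, 2))*w(D) = (48 - 8)*(-5) = 40*(-5) = -200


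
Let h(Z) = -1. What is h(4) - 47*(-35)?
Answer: 1644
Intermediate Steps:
h(4) - 47*(-35) = -1 - 47*(-35) = -1 + 1645 = 1644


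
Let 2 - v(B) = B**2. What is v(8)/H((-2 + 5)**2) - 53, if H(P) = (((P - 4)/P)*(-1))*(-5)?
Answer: -1883/25 ≈ -75.320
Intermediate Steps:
H(P) = 5*(-4 + P)/P (H(P) = (((-4 + P)/P)*(-1))*(-5) = -(-4 + P)/P*(-5) = 5*(-4 + P)/P)
v(B) = 2 - B**2
v(8)/H((-2 + 5)**2) - 53 = (2 - 1*8**2)/(5 - 20/(-2 + 5)**2) - 53 = (2 - 1*64)/(5 - 20/(3**2)) - 53 = (2 - 64)/(5 - 20/9) - 53 = -62/(5 - 20*1/9) - 53 = -62/(5 - 20/9) - 53 = -62/(25/9) - 53 = (9/25)*(-62) - 53 = -558/25 - 53 = -1883/25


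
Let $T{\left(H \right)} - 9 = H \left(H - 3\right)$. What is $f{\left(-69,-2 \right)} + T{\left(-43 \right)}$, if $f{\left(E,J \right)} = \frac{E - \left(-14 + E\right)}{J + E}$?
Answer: $\frac{141063}{71} \approx 1986.8$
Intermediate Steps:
$T{\left(H \right)} = 9 + H \left(-3 + H\right)$ ($T{\left(H \right)} = 9 + H \left(H - 3\right) = 9 + H \left(-3 + H\right)$)
$f{\left(E,J \right)} = \frac{14}{E + J}$
$f{\left(-69,-2 \right)} + T{\left(-43 \right)} = \frac{14}{-69 - 2} + \left(9 + \left(-43\right)^{2} - -129\right) = \frac{14}{-71} + \left(9 + 1849 + 129\right) = 14 \left(- \frac{1}{71}\right) + 1987 = - \frac{14}{71} + 1987 = \frac{141063}{71}$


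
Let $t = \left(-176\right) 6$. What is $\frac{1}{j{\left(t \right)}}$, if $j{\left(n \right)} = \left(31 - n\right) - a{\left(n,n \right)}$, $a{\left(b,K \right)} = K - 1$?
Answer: $\frac{1}{2144} \approx 0.00046642$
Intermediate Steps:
$a{\left(b,K \right)} = -1 + K$
$t = -1056$
$j{\left(n \right)} = 32 - 2 n$ ($j{\left(n \right)} = \left(31 - n\right) - \left(-1 + n\right) = 32 - 2 n$)
$\frac{1}{j{\left(t \right)}} = \frac{1}{32 - -2112} = \frac{1}{32 + 2112} = \frac{1}{2144}$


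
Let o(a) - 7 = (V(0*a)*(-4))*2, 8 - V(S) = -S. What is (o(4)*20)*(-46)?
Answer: 52440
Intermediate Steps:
V(S) = 8 + S (V(S) = 8 - (-1)*S = 8 + S)
o(a) = -57 (o(a) = 7 + ((8 + 0*a)*(-4))*2 = 7 + ((8 + 0)*(-4))*2 = 7 + (8*(-4))*2 = 7 - 32*2 = 7 - 64 = -57)
(o(4)*20)*(-46) = -57*20*(-46) = -1140*(-46) = 52440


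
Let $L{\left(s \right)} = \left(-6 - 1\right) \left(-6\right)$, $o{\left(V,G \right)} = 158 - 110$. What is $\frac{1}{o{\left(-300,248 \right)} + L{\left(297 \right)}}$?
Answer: $\frac{1}{90} \approx 0.011111$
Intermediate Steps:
$o{\left(V,G \right)} = 48$ ($o{\left(V,G \right)} = 158 - 110 = 48$)
$L{\left(s \right)} = 42$ ($L{\left(s \right)} = \left(-7\right) \left(-6\right) = 42$)
$\frac{1}{o{\left(-300,248 \right)} + L{\left(297 \right)}} = \frac{1}{48 + 42} = \frac{1}{90}$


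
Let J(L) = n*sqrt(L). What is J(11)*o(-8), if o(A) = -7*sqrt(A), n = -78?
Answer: 1092*I*sqrt(22) ≈ 5121.9*I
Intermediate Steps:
J(L) = -78*sqrt(L)
J(11)*o(-8) = (-78*sqrt(11))*(-14*I*sqrt(2)) = 1092*I*sqrt(22)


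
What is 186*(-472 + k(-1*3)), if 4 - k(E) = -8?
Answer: -85560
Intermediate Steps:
k(E) = 12 (k(E) = 4 - 1*(-8) = 4 + 8 = 12)
186*(-472 + k(-1*3)) = 186*(-472 + 12) = 186*(-460) = -85560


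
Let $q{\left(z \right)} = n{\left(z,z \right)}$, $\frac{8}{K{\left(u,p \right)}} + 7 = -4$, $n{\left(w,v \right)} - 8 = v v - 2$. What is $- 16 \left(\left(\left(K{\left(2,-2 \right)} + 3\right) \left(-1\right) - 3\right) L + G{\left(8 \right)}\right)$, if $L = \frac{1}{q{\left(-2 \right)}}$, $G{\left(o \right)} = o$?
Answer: $- \frac{6576}{55} \approx -119.56$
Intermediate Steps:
$n{\left(w,v \right)} = 6 + v^{2}$ ($n{\left(w,v \right)} = 8 + \left(v v - 2\right) = 8 + \left(v^{2} - 2\right) = 8 + \left(-2 + v^{2}\right) = 6 + v^{2}$)
$K{\left(u,p \right)} = - \frac{8}{11}$ ($K{\left(u,p \right)} = \frac{8}{-7 - 4} = \frac{8}{-11} = 8 \left(- \frac{1}{11}\right) = - \frac{8}{11}$)
$q{\left(z \right)} = 6 + z^{2}$
$L = \frac{1}{10}$ ($L = \frac{1}{6 + \left(-2\right)^{2}} = \frac{1}{6 + 4} = \frac{1}{10} \approx 0.1$)
$- 16 \left(\left(\left(K{\left(2,-2 \right)} + 3\right) \left(-1\right) - 3\right) L + G{\left(8 \right)}\right) = - 16 \left(\left(\left(- \frac{8}{11} + 3\right) \left(-1\right) - 3\right) \frac{1}{10} + 8\right) = - 16 \left(\left(\frac{25}{11} \left(-1\right) - 3\right) \frac{1}{10} + 8\right) = - 16 \left(\left(- \frac{25}{11} - 3\right) \frac{1}{10} + 8\right) = - 16 \left(\left(- \frac{58}{11}\right) \frac{1}{10} + 8\right) = - 16 \left(- \frac{29}{55} + 8\right) = \left(-16\right) \frac{411}{55} = - \frac{6576}{55}$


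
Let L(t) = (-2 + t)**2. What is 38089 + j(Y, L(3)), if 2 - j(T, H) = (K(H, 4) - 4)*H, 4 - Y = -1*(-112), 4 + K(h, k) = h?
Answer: 38098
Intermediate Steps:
K(h, k) = -4 + h
Y = -108 (Y = 4 - (-1)*(-112) = 4 - 1*112 = 4 - 112 = -108)
j(T, H) = 2 - H*(-8 + H) (j(T, H) = 2 - ((-4 + H) - 4)*H = 2 - (-8 + H)*H = 2 - H*(-8 + H))
38089 + j(Y, L(3)) = 38089 + (2 - ((-2 + 3)**2)**2 + 8*(-2 + 3)**2) = 38089 + (2 - (1**2)**2 + 8*1**2) = 38089 + (2 - 1*1**2 + 8*1) = 38089 + (2 - 1*1 + 8) = 38089 + (2 - 1 + 8) = 38089 + 9 = 38098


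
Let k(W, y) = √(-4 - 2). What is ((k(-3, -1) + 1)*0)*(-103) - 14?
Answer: -14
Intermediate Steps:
k(W, y) = I*√6 (k(W, y) = √(-6) = I*√6)
((k(-3, -1) + 1)*0)*(-103) - 14 = ((I*√6 + 1)*0)*(-103) - 14 = ((1 + I*√6)*0)*(-103) - 14 = 0*(-103) - 14 = 0 - 14 = -14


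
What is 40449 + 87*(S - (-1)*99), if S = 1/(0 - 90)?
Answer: 1471831/30 ≈ 49061.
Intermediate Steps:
S = -1/90 (S = 1/(-90) = -1/90 ≈ -0.011111)
40449 + 87*(S - (-1)*99) = 40449 + 87*(-1/90 - (-1)*99) = 40449 + 87*(-1/90 - 1*(-99)) = 40449 + 87*(-1/90 + 99) = 40449 + 87*(8909/90) = 40449 + 258361/30 = 1471831/30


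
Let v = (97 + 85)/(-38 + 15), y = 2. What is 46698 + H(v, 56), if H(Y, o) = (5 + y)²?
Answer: 46747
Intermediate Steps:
v = -182/23 (v = 182/(-23) = 182*(-1/23) = -182/23 ≈ -7.9130)
H(Y, o) = 49 (H(Y, o) = (5 + 2)² = 7² = 49)
46698 + H(v, 56) = 46698 + 49 = 46747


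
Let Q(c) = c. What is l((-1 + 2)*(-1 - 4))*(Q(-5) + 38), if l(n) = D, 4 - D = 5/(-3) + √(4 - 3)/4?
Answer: 715/4 ≈ 178.75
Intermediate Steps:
D = 65/12 (D = 4 - (5/(-3) + √(4 - 3)/4) = 4 - (5*(-⅓) + √1*(¼)) = 4 - (-5/3 + 1*(¼)) = 4 - (-5/3 + ¼) = 4 - 1*(-17/12) = 4 + 17/12 = 65/12 ≈ 5.4167)
l(n) = 65/12
l((-1 + 2)*(-1 - 4))*(Q(-5) + 38) = 65*(-5 + 38)/12 = (65/12)*33 = 715/4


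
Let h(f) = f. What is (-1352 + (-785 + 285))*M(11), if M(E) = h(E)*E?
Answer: -224092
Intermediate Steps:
M(E) = E**2 (M(E) = E*E = E**2)
(-1352 + (-785 + 285))*M(11) = (-1352 + (-785 + 285))*11**2 = (-1352 - 500)*121 = -1852*121 = -224092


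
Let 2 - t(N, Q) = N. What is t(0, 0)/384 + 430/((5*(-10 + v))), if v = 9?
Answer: -16511/192 ≈ -85.995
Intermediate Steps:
t(N, Q) = 2 - N
t(0, 0)/384 + 430/((5*(-10 + v))) = (2 - 1*0)/384 + 430/((5*(-10 + 9))) = (2 + 0)*(1/384) + 430/((5*(-1))) = 2*(1/384) + 430/(-5) = 1/192 + 430*(-1/5) = 1/192 - 86 = -16511/192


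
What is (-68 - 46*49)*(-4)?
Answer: 9288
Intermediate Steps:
(-68 - 46*49)*(-4) = (-68 - 2254)*(-4) = -2322*(-4) = 9288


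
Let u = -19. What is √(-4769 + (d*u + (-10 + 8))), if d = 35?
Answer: 6*I*√151 ≈ 73.729*I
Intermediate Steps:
√(-4769 + (d*u + (-10 + 8))) = √(-4769 + (35*(-19) + (-10 + 8))) = √(-4769 + (-665 - 2)) = √(-4769 - 667) = √(-5436) = 6*I*√151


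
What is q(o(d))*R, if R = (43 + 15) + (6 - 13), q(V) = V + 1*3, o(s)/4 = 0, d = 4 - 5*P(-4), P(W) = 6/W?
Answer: 153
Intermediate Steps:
d = 23/2 (d = 4 - 30/(-4) = 4 - 30*(-1)/4 = 4 - 5*(-3/2) = 4 + 15/2 = 23/2 ≈ 11.500)
o(s) = 0 (o(s) = 4*0 = 0)
q(V) = 3 + V (q(V) = V + 3 = 3 + V)
R = 51 (R = 58 - 7 = 51)
q(o(d))*R = (3 + 0)*51 = 3*51 = 153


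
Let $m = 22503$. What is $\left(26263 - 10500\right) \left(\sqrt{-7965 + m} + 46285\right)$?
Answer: $729590455 + 15763 \sqrt{14538} \approx 7.3149 \cdot 10^{8}$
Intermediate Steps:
$\left(26263 - 10500\right) \left(\sqrt{-7965 + m} + 46285\right) = \left(26263 - 10500\right) \left(\sqrt{-7965 + 22503} + 46285\right) = 15763 \left(\sqrt{14538} + 46285\right) = 15763 \left(46285 + \sqrt{14538}\right) = 729590455 + 15763 \sqrt{14538}$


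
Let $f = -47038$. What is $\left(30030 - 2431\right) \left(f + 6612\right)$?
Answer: $-1115717174$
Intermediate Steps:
$\left(30030 - 2431\right) \left(f + 6612\right) = \left(30030 - 2431\right) \left(-47038 + 6612\right) = 27599 \left(-40426\right) = -1115717174$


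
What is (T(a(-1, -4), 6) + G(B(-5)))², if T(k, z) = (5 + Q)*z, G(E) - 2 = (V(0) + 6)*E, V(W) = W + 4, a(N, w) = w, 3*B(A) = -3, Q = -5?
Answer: 64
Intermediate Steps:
B(A) = -1 (B(A) = (⅓)*(-3) = -1)
V(W) = 4 + W
G(E) = 2 + 10*E (G(E) = 2 + ((4 + 0) + 6)*E = 2 + (4 + 6)*E = 2 + 10*E)
T(k, z) = 0 (T(k, z) = (5 - 5)*z = 0*z = 0)
(T(a(-1, -4), 6) + G(B(-5)))² = (0 + (2 + 10*(-1)))² = (0 + (2 - 10))² = (0 - 8)² = (-8)² = 64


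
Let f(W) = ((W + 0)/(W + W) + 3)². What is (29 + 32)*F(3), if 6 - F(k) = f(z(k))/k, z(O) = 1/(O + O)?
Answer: 1403/12 ≈ 116.92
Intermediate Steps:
z(O) = 1/(2*O)
f(W) = 49/4 (f(W) = (W/((2*W)) + 3)² = (W*(1/(2*W)) + 3)² = (½ + 3)² = (7/2)² = 49/4)
F(k) = 6 - 49/(4*k)
(29 + 32)*F(3) = (29 + 32)*(6 - 49/4/3) = 61*(6 - 49/4*⅓) = 61*(6 - 49/12) = 61*(23/12) = 1403/12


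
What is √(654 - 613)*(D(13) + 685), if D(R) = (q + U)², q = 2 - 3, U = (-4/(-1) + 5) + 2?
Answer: 785*√41 ≈ 5026.5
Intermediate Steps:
U = 11 (U = (-4*(-1) + 5) + 2 = (4 + 5) + 2 = 9 + 2 = 11)
q = -1
D(R) = 100 (D(R) = (-1 + 11)² = 10² = 100)
√(654 - 613)*(D(13) + 685) = √(654 - 613)*(100 + 685) = √41*785 = 785*√41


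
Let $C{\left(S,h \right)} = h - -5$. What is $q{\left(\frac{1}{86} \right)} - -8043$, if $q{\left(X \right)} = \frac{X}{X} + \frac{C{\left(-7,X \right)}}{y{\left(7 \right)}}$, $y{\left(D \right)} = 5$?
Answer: $\frac{3459351}{430} \approx 8045.0$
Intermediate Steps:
$C{\left(S,h \right)} = 5 + h$ ($C{\left(S,h \right)} = h + 5 = 5 + h$)
$q{\left(X \right)} = 2 + \frac{X}{5}$ ($q{\left(X \right)} = \frac{X}{X} + \frac{5 + X}{5} = 1 + \left(5 + X\right) \frac{1}{5} = 1 + \left(1 + \frac{X}{5}\right) = 2 + \frac{X}{5}$)
$q{\left(\frac{1}{86} \right)} - -8043 = \left(2 + \frac{1}{5 \cdot 86}\right) - -8043 = \left(2 + \frac{1}{5} \cdot \frac{1}{86}\right) + 8043 = \left(2 + \frac{1}{430}\right) + 8043 = \frac{861}{430} + 8043 = \frac{3459351}{430}$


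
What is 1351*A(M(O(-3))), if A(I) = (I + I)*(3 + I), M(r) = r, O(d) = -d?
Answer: 48636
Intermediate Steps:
A(I) = 2*I*(3 + I) (A(I) = (2*I)*(3 + I) = 2*I*(3 + I))
1351*A(M(O(-3))) = 1351*(2*(-1*(-3))*(3 - 1*(-3))) = 1351*(2*3*(3 + 3)) = 1351*(2*3*6) = 1351*36 = 48636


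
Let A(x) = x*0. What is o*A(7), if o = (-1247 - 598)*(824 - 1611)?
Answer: 0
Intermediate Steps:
o = 1452015 (o = -1845*(-787) = 1452015)
A(x) = 0
o*A(7) = 1452015*0 = 0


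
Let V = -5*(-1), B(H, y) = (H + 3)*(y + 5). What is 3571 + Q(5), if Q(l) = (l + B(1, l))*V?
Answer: 3796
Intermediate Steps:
B(H, y) = (3 + H)*(5 + y)
V = 5
Q(l) = 100 + 25*l (Q(l) = (l + (15 + 3*l + 5*1 + 1*l))*5 = (l + (15 + 3*l + 5 + l))*5 = (l + (20 + 4*l))*5 = (20 + 5*l)*5 = 100 + 25*l)
3571 + Q(5) = 3571 + (100 + 25*5) = 3571 + (100 + 125) = 3571 + 225 = 3796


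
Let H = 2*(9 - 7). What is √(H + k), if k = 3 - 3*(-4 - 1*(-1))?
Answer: 4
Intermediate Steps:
k = 12 (k = 3 - 3*(-4 + 1) = 3 - 3*(-3) = 3 + 9 = 12)
H = 4 (H = 2*2 = 4)
√(H + k) = √(4 + 12) = √16 = 4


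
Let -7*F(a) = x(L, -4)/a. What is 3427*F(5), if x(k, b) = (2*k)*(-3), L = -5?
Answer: -20562/7 ≈ -2937.4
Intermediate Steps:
x(k, b) = -6*k
F(a) = -30/(7*a) (F(a) = -(-6*(-5))/(7*a) = -30/(7*a))
3427*F(5) = 3427*(-30/7/5) = 3427*(-30/7*⅕) = 3427*(-6/7) = -20562/7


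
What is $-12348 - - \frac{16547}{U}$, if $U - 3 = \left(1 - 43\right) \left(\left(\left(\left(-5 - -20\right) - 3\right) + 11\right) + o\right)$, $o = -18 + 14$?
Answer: $- \frac{9833207}{795} \approx -12369.0$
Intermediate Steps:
$o = -4$
$U = -795$ ($U = 3 + \left(1 - 43\right) \left(\left(\left(\left(-5 - -20\right) - 3\right) + 11\right) - 4\right) = 3 + \left(1 - 43\right) \left(\left(\left(\left(-5 + 20\right) - 3\right) + 11\right) - 4\right) = 3 - 42 \left(\left(\left(15 - 3\right) + 11\right) - 4\right) = 3 - 42 \left(\left(12 + 11\right) - 4\right) = 3 - 42 \left(23 - 4\right) = 3 - 798 = -795$)
$-12348 - - \frac{16547}{U} = -12348 - - \frac{16547}{-795} = -12348 - \left(-16547\right) \left(- \frac{1}{795}\right) = -12348 - \frac{16547}{795} = - \frac{9833207}{795}$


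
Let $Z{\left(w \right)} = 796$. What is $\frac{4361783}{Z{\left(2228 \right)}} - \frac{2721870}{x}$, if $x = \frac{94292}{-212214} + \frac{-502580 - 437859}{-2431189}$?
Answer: $\frac{558976405717681812203}{11807605794316} \approx 4.734 \cdot 10^{7}$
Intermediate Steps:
$x = - \frac{14833675621}{257966171223}$ ($x = 94292 \left(- \frac{1}{212214}\right) - - \frac{940439}{2431189} = - \frac{47146}{106107} + \frac{940439}{2431189} = - \frac{14833675621}{257966171223} \approx -0.057502$)
$\frac{4361783}{Z{\left(2228 \right)}} - \frac{2721870}{x} = \frac{4361783}{796} - \frac{2721870}{- \frac{14833675621}{257966171223}} = 4361783 \cdot \frac{1}{796} - - \frac{702150382466747010}{14833675621} = \frac{4361783}{796} + \frac{702150382466747010}{14833675621} = \frac{558976405717681812203}{11807605794316}$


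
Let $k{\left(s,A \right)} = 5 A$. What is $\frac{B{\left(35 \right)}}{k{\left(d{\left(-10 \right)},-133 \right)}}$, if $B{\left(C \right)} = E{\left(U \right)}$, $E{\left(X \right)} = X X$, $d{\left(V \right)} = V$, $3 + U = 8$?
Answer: $- \frac{5}{133} \approx -0.037594$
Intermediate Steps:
$U = 5$ ($U = -3 + 8 = 5$)
$E{\left(X \right)} = X^{2}$
$B{\left(C \right)} = 25$ ($B{\left(C \right)} = 5^{2} = 25$)
$\frac{B{\left(35 \right)}}{k{\left(d{\left(-10 \right)},-133 \right)}} = \frac{25}{5 \left(-133\right)} = \frac{25}{-665} = 25 \left(- \frac{1}{665}\right) = - \frac{5}{133}$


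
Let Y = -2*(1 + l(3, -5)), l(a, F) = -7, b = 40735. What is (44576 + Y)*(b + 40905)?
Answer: 3640164320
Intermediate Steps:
Y = 12 (Y = -2*(1 - 7) = -2*(-6) = 12)
(44576 + Y)*(b + 40905) = (44576 + 12)*(40735 + 40905) = 44588*81640 = 3640164320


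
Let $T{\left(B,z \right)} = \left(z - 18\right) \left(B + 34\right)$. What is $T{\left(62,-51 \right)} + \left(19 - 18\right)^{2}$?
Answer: $-6623$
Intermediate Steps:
$T{\left(B,z \right)} = \left(-18 + z\right) \left(34 + B\right)$
$T{\left(62,-51 \right)} + \left(19 - 18\right)^{2} = \left(-612 - 1116 + 34 \left(-51\right) + 62 \left(-51\right)\right) + \left(19 - 18\right)^{2} = \left(-612 - 1116 - 1734 - 3162\right) + 1^{2} = -6624 + 1 = -6623$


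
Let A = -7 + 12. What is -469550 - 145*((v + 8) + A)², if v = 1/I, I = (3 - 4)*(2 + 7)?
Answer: -39984670/81 ≈ -4.9364e+5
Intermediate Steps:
I = -9 (I = -1*9 = -9)
A = 5
v = -⅑ (v = 1/(-9) = -⅑ ≈ -0.11111)
-469550 - 145*((v + 8) + A)² = -469550 - 145*((-⅑ + 8) + 5)² = -469550 - 145*(71/9 + 5)² = -469550 - 145*(116/9)² = -469550 - 145*13456/81 = -469550 - 1951120/81 = -39984670/81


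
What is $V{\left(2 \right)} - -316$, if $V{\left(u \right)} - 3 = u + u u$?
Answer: $325$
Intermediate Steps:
$V{\left(u \right)} = 3 + u + u^{2}$ ($V{\left(u \right)} = 3 + \left(u + u u\right) = 3 + \left(u + u^{2}\right) = 3 + u + u^{2}$)
$V{\left(2 \right)} - -316 = \left(3 + 2 + 2^{2}\right) - -316 = \left(3 + 2 + 4\right) + 316 = 9 + 316 = 325$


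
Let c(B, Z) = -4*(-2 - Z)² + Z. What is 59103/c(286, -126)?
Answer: -59103/61630 ≈ -0.95900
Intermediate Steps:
c(B, Z) = Z - 4*(-2 - Z)²
59103/c(286, -126) = 59103/(-126 - 4*(2 - 126)²) = 59103/(-126 - 4*(-124)²) = 59103/(-126 - 4*15376) = 59103/(-126 - 61504) = 59103/(-61630) = 59103*(-1/61630) = -59103/61630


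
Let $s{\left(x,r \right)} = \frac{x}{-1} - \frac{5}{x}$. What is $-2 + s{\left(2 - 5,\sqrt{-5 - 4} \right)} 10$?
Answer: $\frac{134}{3} \approx 44.667$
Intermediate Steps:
$s{\left(x,r \right)} = - x - \frac{5}{x}$ ($s{\left(x,r \right)} = x \left(-1\right) - \frac{5}{x} = - x - \frac{5}{x}$)
$-2 + s{\left(2 - 5,\sqrt{-5 - 4} \right)} 10 = -2 + \left(- (2 - 5) - \frac{5}{2 - 5}\right) 10 = -2 + \left(\left(-1\right) \left(-3\right) - \frac{5}{-3}\right) 10 = -2 + \left(3 - - \frac{5}{3}\right) 10 = -2 + \left(3 + \frac{5}{3}\right) 10 = -2 + \frac{14}{3} \cdot 10 = -2 + \frac{140}{3} = \frac{134}{3}$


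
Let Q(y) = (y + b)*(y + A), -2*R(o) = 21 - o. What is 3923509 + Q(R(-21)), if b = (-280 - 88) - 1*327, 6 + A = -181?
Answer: 4072437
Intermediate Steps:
A = -187 (A = -6 - 181 = -187)
R(o) = -21/2 + o/2 (R(o) = -(21 - o)/2 = -21/2 + o/2)
b = -695 (b = -368 - 327 = -695)
Q(y) = (-695 + y)*(-187 + y) (Q(y) = (y - 695)*(y - 187) = (-695 + y)*(-187 + y))
3923509 + Q(R(-21)) = 3923509 + (129965 + (-21/2 + (½)*(-21))² - 882*(-21/2 + (½)*(-21))) = 3923509 + (129965 + (-21/2 - 21/2)² - 882*(-21/2 - 21/2)) = 3923509 + (129965 + (-21)² - 882*(-21)) = 3923509 + (129965 + 441 + 18522) = 3923509 + 148928 = 4072437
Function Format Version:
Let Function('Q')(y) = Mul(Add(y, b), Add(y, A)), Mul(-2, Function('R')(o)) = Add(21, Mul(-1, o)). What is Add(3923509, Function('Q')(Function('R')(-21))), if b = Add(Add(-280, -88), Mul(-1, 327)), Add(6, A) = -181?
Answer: 4072437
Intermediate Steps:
A = -187 (A = Add(-6, -181) = -187)
Function('R')(o) = Add(Rational(-21, 2), Mul(Rational(1, 2), o)) (Function('R')(o) = Mul(Rational(-1, 2), Add(21, Mul(-1, o))) = Add(Rational(-21, 2), Mul(Rational(1, 2), o)))
b = -695 (b = Add(-368, -327) = -695)
Function('Q')(y) = Mul(Add(-695, y), Add(-187, y)) (Function('Q')(y) = Mul(Add(y, -695), Add(y, -187)) = Mul(Add(-695, y), Add(-187, y)))
Add(3923509, Function('Q')(Function('R')(-21))) = Add(3923509, Add(129965, Pow(Add(Rational(-21, 2), Mul(Rational(1, 2), -21)), 2), Mul(-882, Add(Rational(-21, 2), Mul(Rational(1, 2), -21))))) = Add(3923509, Add(129965, Pow(Add(Rational(-21, 2), Rational(-21, 2)), 2), Mul(-882, Add(Rational(-21, 2), Rational(-21, 2))))) = Add(3923509, Add(129965, Pow(-21, 2), Mul(-882, -21))) = Add(3923509, Add(129965, 441, 18522)) = Add(3923509, 148928) = 4072437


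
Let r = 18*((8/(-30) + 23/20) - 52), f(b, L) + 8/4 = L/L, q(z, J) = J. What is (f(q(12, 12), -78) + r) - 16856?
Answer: -177771/10 ≈ -17777.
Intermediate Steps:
f(b, L) = -1 (f(b, L) = -2 + L/L = -2 + 1 = -1)
r = -9201/10 (r = 18*((8*(-1/30) + 23*(1/20)) - 52) = 18*((-4/15 + 23/20) - 52) = 18*(53/60 - 52) = 18*(-3067/60) = -9201/10 ≈ -920.10)
(f(q(12, 12), -78) + r) - 16856 = (-1 - 9201/10) - 16856 = -9211/10 - 16856 = -177771/10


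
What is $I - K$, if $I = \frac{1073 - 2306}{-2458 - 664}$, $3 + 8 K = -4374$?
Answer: $\frac{6837429}{12488} \approx 547.52$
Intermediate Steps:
$K = - \frac{4377}{8}$ ($K = - \frac{3}{8} + \frac{1}{8} \left(-4374\right) = - \frac{3}{8} - \frac{2187}{4} = - \frac{4377}{8} \approx -547.13$)
$I = \frac{1233}{3122}$ ($I = - \frac{1233}{-3122} = \left(-1233\right) \left(- \frac{1}{3122}\right) = \frac{1233}{3122} \approx 0.39494$)
$I - K = \frac{1233}{3122} - - \frac{4377}{8} = \frac{1233}{3122} + \frac{4377}{8} = \frac{6837429}{12488}$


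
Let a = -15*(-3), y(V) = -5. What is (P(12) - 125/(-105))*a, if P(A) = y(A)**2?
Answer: 8250/7 ≈ 1178.6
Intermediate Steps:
P(A) = 25 (P(A) = (-5)**2 = 25)
a = 45
(P(12) - 125/(-105))*a = (25 - 125/(-105))*45 = (25 - 125*(-1/105))*45 = (25 + 25/21)*45 = (550/21)*45 = 8250/7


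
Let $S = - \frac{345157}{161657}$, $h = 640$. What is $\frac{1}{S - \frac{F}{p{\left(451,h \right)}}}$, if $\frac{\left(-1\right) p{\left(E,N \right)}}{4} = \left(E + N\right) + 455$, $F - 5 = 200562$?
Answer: $\frac{999686888}{30288608631} \approx 0.033005$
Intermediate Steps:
$F = 200567$ ($F = 5 + 200562 = 200567$)
$p{\left(E,N \right)} = -1820 - 4 E - 4 N$ ($p{\left(E,N \right)} = - 4 \left(\left(E + N\right) + 455\right) = - 4 \left(455 + E + N\right) = -1820 - 4 E - 4 N$)
$S = - \frac{345157}{161657}$ ($S = \left(-345157\right) \frac{1}{161657} = - \frac{345157}{161657} \approx -2.1351$)
$\frac{1}{S - \frac{F}{p{\left(451,h \right)}}} = \frac{1}{- \frac{345157}{161657} - \frac{200567}{-1820 - 1804 - 2560}} = \frac{1}{- \frac{345157}{161657} - \frac{200567}{-6184}} = \frac{1}{- \frac{345157}{161657} - 200567 \left(- \frac{1}{6184}\right)} = \frac{1}{- \frac{345157}{161657} - - \frac{200567}{6184}} = \frac{1}{- \frac{345157}{161657} + \frac{200567}{6184}} = \frac{1}{\frac{30288608631}{999686888}} = \frac{999686888}{30288608631}$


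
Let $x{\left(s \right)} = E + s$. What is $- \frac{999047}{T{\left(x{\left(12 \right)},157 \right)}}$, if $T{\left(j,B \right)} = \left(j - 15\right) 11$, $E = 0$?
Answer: $\frac{999047}{33} \approx 30274.0$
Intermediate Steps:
$x{\left(s \right)} = s$ ($x{\left(s \right)} = 0 + s = s$)
$T{\left(j,B \right)} = -165 + 11 j$ ($T{\left(j,B \right)} = \left(-15 + j\right) 11 = -165 + 11 j$)
$- \frac{999047}{T{\left(x{\left(12 \right)},157 \right)}} = - \frac{999047}{-165 + 11 \cdot 12} = - \frac{999047}{-165 + 132} = - \frac{999047}{-33} = \left(-999047\right) \left(- \frac{1}{33}\right) = \frac{999047}{33}$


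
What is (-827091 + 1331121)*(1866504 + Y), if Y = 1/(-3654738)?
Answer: 573047087975363755/609123 ≈ 9.4077e+11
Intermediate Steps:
Y = -1/3654738 ≈ -2.7362e-7
(-827091 + 1331121)*(1866504 + Y) = (-827091 + 1331121)*(1866504 - 1/3654738) = 504030*(6821583095951/3654738) = 573047087975363755/609123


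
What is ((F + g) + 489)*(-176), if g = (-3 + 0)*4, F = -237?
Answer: -42240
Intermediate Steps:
g = -12 (g = -3*4 = -12)
((F + g) + 489)*(-176) = ((-237 - 12) + 489)*(-176) = (-249 + 489)*(-176) = 240*(-176) = -42240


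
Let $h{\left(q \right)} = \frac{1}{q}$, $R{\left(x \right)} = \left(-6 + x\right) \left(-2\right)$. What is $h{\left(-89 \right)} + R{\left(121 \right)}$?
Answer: $- \frac{20471}{89} \approx -230.01$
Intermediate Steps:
$R{\left(x \right)} = 12 - 2 x$
$h{\left(-89 \right)} + R{\left(121 \right)} = \frac{1}{-89} + \left(12 - 242\right) = - \frac{1}{89} + \left(12 - 242\right) = - \frac{1}{89} - 230 = - \frac{20471}{89}$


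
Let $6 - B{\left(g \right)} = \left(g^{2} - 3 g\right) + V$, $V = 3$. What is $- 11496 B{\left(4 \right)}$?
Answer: $11496$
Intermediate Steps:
$B{\left(g \right)} = 3 - g^{2} + 3 g$ ($B{\left(g \right)} = 6 - \left(\left(g^{2} - 3 g\right) + 3\right) = 6 - \left(3 + g^{2} - 3 g\right) = 3 - g^{2} + 3 g$)
$- 11496 B{\left(4 \right)} = - 11496 \left(3 - 4^{2} + 3 \cdot 4\right) = - 11496 \left(3 - 16 + 12\right) = \left(-11496\right) \left(-1\right) = 11496$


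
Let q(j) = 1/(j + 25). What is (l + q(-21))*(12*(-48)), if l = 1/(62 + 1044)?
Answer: -79920/553 ≈ -144.52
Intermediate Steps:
q(j) = 1/(25 + j)
l = 1/1106 ≈ 0.00090416
(l + q(-21))*(12*(-48)) = (1/1106 + 1/(25 - 21))*(12*(-48)) = (1/1106 + 1/4)*(-576) = (1/1106 + ¼)*(-576) = (555/2212)*(-576) = -79920/553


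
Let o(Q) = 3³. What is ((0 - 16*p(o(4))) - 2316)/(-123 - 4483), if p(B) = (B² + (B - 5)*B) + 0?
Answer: 11742/2303 ≈ 5.0986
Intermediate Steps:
o(Q) = 27
p(B) = B² + B*(-5 + B) (p(B) = (B² + (B - 1*5)*B) + 0 = (B² + (B - 5)*B) + 0 = (B² + (-5 + B)*B) + 0 = (B² + B*(-5 + B)) + 0 = B² + B*(-5 + B))
((0 - 16*p(o(4))) - 2316)/(-123 - 4483) = ((0 - 432*(-5 + 2*27)) - 2316)/(-123 - 4483) = ((0 - 432*(-5 + 54)) - 2316)/(-4606) = ((0 - 432*49) - 2316)*(-1/4606) = ((0 - 16*1323) - 2316)*(-1/4606) = ((0 - 21168) - 2316)*(-1/4606) = (-21168 - 2316)*(-1/4606) = -23484*(-1/4606) = 11742/2303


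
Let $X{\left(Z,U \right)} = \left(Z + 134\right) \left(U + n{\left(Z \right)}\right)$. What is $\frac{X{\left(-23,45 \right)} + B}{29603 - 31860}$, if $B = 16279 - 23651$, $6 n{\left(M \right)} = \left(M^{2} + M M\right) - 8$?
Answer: $- \frac{17048}{2257} \approx -7.5534$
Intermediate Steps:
$n{\left(M \right)} = - \frac{4}{3} + \frac{M^{2}}{3}$ ($n{\left(M \right)} = \frac{\left(M^{2} + M M\right) - 8}{6} = \frac{\left(M^{2} + M^{2}\right) - 8}{6} = \frac{2 M^{2} - 8}{6} = \frac{-8 + 2 M^{2}}{6} = - \frac{4}{3} + \frac{M^{2}}{3}$)
$B = -7372$ ($B = 16279 - 23651 = -7372$)
$X{\left(Z,U \right)} = \left(134 + Z\right) \left(- \frac{4}{3} + U + \frac{Z^{2}}{3}\right)$ ($X{\left(Z,U \right)} = \left(Z + 134\right) \left(U + \left(- \frac{4}{3} + \frac{Z^{2}}{3}\right)\right) = \left(134 + Z\right) \left(- \frac{4}{3} + U + \frac{Z^{2}}{3}\right)$)
$\frac{X{\left(-23,45 \right)} + B}{29603 - 31860} = \frac{\left(- \frac{536}{3} + 134 \cdot 45 + \frac{134 \left(-23\right)^{2}}{3} + 45 \left(-23\right) + \frac{1}{3} \left(-23\right) \left(-4 + \left(-23\right)^{2}\right)\right) - 7372}{29603 - 31860} = \frac{\left(- \frac{536}{3} + 6030 + \frac{134}{3} \cdot 529 - 1035 + \frac{1}{3} \left(-23\right) \left(-4 + 529\right)\right) - 7372}{-2257} = \left(\left(- \frac{536}{3} + 6030 + \frac{70886}{3} - 1035 + \frac{1}{3} \left(-23\right) 525\right) - 7372\right) \left(- \frac{1}{2257}\right) = \left(\left(- \frac{536}{3} + 6030 + \frac{70886}{3} - 1035 - 4025\right) - 7372\right) \left(- \frac{1}{2257}\right) = \left(24420 - 7372\right) \left(- \frac{1}{2257}\right) = 17048 \left(- \frac{1}{2257}\right) = - \frac{17048}{2257}$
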